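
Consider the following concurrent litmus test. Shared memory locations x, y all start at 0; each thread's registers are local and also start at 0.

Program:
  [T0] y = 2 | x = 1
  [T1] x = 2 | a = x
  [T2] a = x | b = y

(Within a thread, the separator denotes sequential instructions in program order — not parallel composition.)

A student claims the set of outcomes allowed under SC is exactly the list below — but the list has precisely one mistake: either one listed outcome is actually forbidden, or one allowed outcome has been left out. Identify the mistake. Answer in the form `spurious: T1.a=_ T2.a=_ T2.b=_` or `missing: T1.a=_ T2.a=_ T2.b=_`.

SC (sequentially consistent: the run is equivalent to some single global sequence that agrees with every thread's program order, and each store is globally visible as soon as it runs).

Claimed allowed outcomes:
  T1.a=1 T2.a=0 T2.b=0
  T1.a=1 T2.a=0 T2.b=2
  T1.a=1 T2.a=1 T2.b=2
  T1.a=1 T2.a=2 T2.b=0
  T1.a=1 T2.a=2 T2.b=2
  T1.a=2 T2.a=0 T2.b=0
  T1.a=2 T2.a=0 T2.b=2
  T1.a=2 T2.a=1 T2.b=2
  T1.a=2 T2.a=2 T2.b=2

outcome vector order: (T1.a,T2.a,T2.b)
[SC] allowed = {1/0/0 1/0/2 1/1/2 1/2/0 1/2/2 2/0/0 2/0/2 2/1/2 2/2/0 2/2/2}
SC∖claimed = {2/2/0}

missing: T1.a=2 T2.a=2 T2.b=0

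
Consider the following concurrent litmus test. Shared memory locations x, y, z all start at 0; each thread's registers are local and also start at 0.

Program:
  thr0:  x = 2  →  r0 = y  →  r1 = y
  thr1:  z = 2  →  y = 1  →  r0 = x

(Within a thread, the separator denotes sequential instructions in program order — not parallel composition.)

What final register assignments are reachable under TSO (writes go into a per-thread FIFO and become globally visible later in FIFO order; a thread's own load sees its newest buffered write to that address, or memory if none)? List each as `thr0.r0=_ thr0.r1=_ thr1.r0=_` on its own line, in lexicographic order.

outcome vector order: (thr0.r0,thr0.r1,thr1.r0)
|TSO outcomes| = 6

thr0.r0=0 thr0.r1=0 thr1.r0=0
thr0.r0=0 thr0.r1=0 thr1.r0=2
thr0.r0=0 thr0.r1=1 thr1.r0=0
thr0.r0=0 thr0.r1=1 thr1.r0=2
thr0.r0=1 thr0.r1=1 thr1.r0=0
thr0.r0=1 thr0.r1=1 thr1.r0=2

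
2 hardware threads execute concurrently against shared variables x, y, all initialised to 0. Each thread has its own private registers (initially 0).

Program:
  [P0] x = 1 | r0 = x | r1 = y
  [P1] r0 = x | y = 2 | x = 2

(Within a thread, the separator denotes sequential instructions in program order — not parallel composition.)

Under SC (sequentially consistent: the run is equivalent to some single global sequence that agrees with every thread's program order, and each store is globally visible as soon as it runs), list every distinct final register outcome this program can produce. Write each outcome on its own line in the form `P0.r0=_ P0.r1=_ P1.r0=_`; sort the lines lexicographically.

P0.r0=1 P0.r1=0 P1.r0=0
P0.r0=1 P0.r1=0 P1.r0=1
P0.r0=1 P0.r1=2 P1.r0=0
P0.r0=1 P0.r1=2 P1.r0=1
P0.r0=2 P0.r1=2 P1.r0=0
P0.r0=2 P0.r1=2 P1.r0=1

outcome vector order: (P0.r0,P0.r1,P1.r0)
|SC outcomes| = 6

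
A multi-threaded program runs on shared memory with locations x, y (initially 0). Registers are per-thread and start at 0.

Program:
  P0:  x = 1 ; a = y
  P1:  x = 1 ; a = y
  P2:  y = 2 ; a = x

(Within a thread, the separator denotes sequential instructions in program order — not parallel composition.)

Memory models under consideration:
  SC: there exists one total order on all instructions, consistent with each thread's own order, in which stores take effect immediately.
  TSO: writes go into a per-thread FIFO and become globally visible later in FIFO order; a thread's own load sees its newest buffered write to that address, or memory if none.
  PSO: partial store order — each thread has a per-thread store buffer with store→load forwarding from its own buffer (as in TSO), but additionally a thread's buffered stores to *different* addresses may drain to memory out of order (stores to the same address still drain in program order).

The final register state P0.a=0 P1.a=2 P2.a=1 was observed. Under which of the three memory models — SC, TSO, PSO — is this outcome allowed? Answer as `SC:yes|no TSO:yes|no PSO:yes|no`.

SC:yes TSO:yes PSO:yes

outcome vector order: (P0.a,P1.a,P2.a)
SC: 5 outcomes — {<0 0 1>, <0 2 1>, <2 0 1>, <2 2 0>, <2 2 1>}
TSO: 8 outcomes — {<0 0 0>, <0 0 1>, <0 2 0>, <0 2 1>, <2 0 0>, <2 0 1>, <2 2 0>, <2 2 1>}
PSO: 8 outcomes — {<0 0 0>, <0 0 1>, <0 2 0>, <0 2 1>, <2 0 0>, <2 0 1>, <2 2 0>, <2 2 1>}
target <0 2 1> ∈ {SC,TSO,PSO}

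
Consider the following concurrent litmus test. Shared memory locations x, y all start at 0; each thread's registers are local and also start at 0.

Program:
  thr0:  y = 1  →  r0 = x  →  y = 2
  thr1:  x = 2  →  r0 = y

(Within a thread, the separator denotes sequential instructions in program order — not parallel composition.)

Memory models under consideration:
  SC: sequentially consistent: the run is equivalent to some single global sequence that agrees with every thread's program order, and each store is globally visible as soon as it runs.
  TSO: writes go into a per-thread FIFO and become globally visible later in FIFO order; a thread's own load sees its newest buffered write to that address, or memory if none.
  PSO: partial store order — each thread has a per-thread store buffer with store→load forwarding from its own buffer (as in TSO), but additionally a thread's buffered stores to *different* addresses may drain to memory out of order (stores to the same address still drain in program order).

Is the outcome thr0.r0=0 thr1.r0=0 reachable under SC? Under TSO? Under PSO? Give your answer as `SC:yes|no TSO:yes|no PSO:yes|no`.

outcome vector order: (thr0.r0,thr1.r0)
SC: 5 outcomes — {(0,1) (0,2) (2,0) (2,1) (2,2)}
TSO: 6 outcomes — {(0,0) (0,1) (0,2) (2,0) (2,1) (2,2)}
PSO: 6 outcomes — {(0,0) (0,1) (0,2) (2,0) (2,1) (2,2)}
target (0,0) ∈ {TSO,PSO}

SC:no TSO:yes PSO:yes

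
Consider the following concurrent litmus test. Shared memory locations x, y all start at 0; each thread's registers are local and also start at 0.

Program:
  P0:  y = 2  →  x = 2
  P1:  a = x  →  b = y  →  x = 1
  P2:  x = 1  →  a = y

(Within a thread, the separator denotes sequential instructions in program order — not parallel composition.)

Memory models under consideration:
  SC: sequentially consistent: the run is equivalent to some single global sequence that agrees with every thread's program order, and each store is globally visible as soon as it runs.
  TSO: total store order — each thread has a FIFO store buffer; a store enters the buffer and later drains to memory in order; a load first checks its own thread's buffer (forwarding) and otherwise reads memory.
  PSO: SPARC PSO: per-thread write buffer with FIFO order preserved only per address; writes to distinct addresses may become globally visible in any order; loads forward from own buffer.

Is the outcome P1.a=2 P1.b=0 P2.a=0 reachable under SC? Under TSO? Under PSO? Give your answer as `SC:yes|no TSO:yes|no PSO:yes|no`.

SC:no TSO:no PSO:yes

outcome vector order: (P1.a,P1.b,P2.a)
SC: 10 outcomes — {000, 002, 020, 022, 100, 102, 120, 122, 220, 222}
TSO: 10 outcomes — {000, 002, 020, 022, 100, 102, 120, 122, 220, 222}
PSO: 12 outcomes — {000, 002, 020, 022, 100, 102, 120, 122, 200, 202, 220, 222}
target 200 ∈ {PSO}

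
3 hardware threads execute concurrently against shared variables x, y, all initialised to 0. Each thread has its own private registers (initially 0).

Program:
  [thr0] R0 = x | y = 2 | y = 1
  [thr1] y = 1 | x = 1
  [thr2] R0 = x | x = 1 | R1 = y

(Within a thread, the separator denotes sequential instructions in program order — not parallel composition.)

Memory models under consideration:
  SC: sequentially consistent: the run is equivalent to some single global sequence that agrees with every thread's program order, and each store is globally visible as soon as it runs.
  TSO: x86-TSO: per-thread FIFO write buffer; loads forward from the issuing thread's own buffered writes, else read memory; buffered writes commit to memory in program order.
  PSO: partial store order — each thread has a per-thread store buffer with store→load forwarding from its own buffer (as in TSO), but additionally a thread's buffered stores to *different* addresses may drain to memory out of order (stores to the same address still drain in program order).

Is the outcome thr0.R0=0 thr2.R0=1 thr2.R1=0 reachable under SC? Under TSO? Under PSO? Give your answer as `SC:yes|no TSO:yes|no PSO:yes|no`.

outcome vector order: (thr0.R0,thr2.R0,thr2.R1)
under SC → 000; 001; 002; 011; 012; 100; 101; 102; 111; 112
under TSO → 000; 001; 002; 011; 012; 100; 101; 102; 111; 112
under PSO → 000; 001; 002; 010; 011; 012; 100; 101; 102; 110; 111; 112
target 010 ∈ {PSO}

SC:no TSO:no PSO:yes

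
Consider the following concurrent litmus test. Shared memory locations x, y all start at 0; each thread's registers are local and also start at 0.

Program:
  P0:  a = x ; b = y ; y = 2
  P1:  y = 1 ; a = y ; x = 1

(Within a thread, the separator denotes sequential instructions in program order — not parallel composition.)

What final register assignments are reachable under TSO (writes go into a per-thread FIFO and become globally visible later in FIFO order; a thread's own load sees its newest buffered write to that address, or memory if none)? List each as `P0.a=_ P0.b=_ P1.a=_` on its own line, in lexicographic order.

P0.a=0 P0.b=0 P1.a=1
P0.a=0 P0.b=0 P1.a=2
P0.a=0 P0.b=1 P1.a=1
P0.a=0 P0.b=1 P1.a=2
P0.a=1 P0.b=1 P1.a=1

outcome vector order: (P0.a,P0.b,P1.a)
|TSO outcomes| = 5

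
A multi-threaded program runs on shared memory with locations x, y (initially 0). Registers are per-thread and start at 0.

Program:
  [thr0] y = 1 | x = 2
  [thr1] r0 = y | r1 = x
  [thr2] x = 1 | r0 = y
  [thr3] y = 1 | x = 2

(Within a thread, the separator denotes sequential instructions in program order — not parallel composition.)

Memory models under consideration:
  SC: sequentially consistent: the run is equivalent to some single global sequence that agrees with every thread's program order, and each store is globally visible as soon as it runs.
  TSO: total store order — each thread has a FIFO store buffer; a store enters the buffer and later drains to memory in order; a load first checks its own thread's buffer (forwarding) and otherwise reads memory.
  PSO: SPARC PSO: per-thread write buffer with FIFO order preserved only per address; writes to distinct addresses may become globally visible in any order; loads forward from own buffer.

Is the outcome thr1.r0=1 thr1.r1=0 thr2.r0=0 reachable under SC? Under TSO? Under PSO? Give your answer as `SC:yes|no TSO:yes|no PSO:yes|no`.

SC:no TSO:yes PSO:yes

outcome vector order: (thr1.r0,thr1.r1,thr2.r0)
SC (11): (0,0,0), (0,0,1), (0,1,0), (0,1,1), (0,2,0), (0,2,1), (1,0,1), (1,1,0), (1,1,1), (1,2,0), (1,2,1)
TSO (12): (0,0,0), (0,0,1), (0,1,0), (0,1,1), (0,2,0), (0,2,1), (1,0,0), (1,0,1), (1,1,0), (1,1,1), (1,2,0), (1,2,1)
PSO (12): (0,0,0), (0,0,1), (0,1,0), (0,1,1), (0,2,0), (0,2,1), (1,0,0), (1,0,1), (1,1,0), (1,1,1), (1,2,0), (1,2,1)
target (1,0,0) ∈ {TSO,PSO}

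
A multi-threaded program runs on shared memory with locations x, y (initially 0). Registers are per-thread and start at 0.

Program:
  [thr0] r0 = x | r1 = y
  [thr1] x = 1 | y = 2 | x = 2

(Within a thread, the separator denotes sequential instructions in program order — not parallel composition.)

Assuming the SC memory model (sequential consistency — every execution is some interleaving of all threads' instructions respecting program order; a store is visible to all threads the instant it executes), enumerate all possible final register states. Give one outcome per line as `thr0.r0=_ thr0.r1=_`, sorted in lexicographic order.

thr0.r0=0 thr0.r1=0
thr0.r0=0 thr0.r1=2
thr0.r0=1 thr0.r1=0
thr0.r0=1 thr0.r1=2
thr0.r0=2 thr0.r1=2

outcome vector order: (thr0.r0,thr0.r1)
|SC outcomes| = 5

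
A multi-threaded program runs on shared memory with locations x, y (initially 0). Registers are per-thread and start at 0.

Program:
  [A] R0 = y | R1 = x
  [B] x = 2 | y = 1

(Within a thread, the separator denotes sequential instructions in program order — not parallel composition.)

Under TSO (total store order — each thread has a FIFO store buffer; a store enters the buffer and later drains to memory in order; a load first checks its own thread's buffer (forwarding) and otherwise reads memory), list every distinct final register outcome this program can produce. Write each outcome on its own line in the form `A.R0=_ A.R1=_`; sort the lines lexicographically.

outcome vector order: (A.R0,A.R1)
|TSO outcomes| = 3

A.R0=0 A.R1=0
A.R0=0 A.R1=2
A.R0=1 A.R1=2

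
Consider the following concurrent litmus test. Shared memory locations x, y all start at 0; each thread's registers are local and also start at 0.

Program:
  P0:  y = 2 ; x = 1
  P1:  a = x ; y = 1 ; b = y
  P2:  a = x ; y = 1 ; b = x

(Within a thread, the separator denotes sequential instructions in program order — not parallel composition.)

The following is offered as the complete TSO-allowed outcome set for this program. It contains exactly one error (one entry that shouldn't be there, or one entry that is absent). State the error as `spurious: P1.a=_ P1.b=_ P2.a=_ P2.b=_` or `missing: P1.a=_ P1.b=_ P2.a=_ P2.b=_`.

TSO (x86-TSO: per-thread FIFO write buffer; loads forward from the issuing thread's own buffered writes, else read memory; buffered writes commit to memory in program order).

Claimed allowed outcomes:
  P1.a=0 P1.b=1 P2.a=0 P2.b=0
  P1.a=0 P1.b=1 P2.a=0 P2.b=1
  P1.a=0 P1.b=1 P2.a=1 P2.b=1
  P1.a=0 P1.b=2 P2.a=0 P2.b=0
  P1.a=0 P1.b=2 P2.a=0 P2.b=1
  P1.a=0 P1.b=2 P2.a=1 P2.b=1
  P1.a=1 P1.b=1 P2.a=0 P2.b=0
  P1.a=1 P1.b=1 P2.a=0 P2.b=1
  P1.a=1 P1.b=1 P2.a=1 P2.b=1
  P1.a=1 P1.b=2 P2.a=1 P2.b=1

spurious: P1.a=1 P1.b=2 P2.a=1 P2.b=1

outcome vector order: (P1.a,P1.b,P2.a,P2.b)
TSO: 9 outcomes — {<0 1 0 0>; <0 1 0 1>; <0 1 1 1>; <0 2 0 0>; <0 2 0 1>; <0 2 1 1>; <1 1 0 0>; <1 1 0 1>; <1 1 1 1>}
claimed∖TSO = {<1 2 1 1>}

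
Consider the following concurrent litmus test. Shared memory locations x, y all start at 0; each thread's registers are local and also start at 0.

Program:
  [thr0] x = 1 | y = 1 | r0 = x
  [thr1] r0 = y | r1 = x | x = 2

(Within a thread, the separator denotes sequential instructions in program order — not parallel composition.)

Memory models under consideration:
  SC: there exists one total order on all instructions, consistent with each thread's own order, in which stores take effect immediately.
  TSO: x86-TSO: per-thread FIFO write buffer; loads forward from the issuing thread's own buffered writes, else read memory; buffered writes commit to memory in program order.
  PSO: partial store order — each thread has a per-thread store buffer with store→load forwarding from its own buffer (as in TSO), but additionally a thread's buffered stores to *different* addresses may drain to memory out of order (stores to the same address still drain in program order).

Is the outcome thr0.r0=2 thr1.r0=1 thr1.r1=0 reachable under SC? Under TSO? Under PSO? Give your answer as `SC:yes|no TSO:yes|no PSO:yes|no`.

outcome vector order: (thr0.r0,thr1.r0,thr1.r1)
SC: 6 outcomes — {(1,0,0) (1,0,1) (1,1,1) (2,0,0) (2,0,1) (2,1,1)}
TSO: 6 outcomes — {(1,0,0) (1,0,1) (1,1,1) (2,0,0) (2,0,1) (2,1,1)}
PSO: 8 outcomes — {(1,0,0) (1,0,1) (1,1,0) (1,1,1) (2,0,0) (2,0,1) (2,1,0) (2,1,1)}
target (2,1,0) ∈ {PSO}

SC:no TSO:no PSO:yes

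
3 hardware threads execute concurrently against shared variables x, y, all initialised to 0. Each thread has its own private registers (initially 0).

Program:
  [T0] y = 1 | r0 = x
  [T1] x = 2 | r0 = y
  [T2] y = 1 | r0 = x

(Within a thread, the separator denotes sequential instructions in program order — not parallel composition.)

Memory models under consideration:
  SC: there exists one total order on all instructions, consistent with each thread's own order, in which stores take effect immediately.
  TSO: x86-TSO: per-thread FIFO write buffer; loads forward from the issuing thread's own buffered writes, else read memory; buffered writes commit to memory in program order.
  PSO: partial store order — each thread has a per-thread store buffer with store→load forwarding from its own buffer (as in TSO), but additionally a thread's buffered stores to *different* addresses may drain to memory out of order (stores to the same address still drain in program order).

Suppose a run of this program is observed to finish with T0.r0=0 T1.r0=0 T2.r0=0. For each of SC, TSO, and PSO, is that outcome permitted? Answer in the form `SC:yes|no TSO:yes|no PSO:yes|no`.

outcome vector order: (T0.r0,T1.r0,T2.r0)
[SC] allowed = {(0,1,0), (0,1,2), (2,0,2), (2,1,0), (2,1,2)}
[TSO] allowed = {(0,0,0), (0,0,2), (0,1,0), (0,1,2), (2,0,0), (2,0,2), (2,1,0), (2,1,2)}
[PSO] allowed = {(0,0,0), (0,0,2), (0,1,0), (0,1,2), (2,0,0), (2,0,2), (2,1,0), (2,1,2)}
target (0,0,0) ∈ {TSO,PSO}

SC:no TSO:yes PSO:yes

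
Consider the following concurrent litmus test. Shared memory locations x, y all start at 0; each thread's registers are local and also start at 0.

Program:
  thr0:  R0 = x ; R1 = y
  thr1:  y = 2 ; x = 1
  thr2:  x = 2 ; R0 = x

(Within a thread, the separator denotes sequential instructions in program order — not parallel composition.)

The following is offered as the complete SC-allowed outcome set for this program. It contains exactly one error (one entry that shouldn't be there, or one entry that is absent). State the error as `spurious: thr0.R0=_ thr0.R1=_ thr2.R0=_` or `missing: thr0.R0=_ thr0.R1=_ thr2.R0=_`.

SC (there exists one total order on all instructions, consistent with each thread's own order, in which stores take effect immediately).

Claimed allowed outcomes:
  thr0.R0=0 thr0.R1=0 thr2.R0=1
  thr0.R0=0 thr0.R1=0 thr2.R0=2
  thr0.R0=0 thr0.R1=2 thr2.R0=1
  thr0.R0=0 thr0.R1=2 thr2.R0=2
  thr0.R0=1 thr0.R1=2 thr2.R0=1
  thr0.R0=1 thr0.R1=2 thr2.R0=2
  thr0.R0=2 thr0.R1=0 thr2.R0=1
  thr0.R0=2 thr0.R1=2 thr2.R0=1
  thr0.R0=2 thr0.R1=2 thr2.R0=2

missing: thr0.R0=2 thr0.R1=0 thr2.R0=2

outcome vector order: (thr0.R0,thr0.R1,thr2.R0)
[SC] allowed = {(0,0,1); (0,0,2); (0,2,1); (0,2,2); (1,2,1); (1,2,2); (2,0,1); (2,0,2); (2,2,1); (2,2,2)}
SC∖claimed = {(2,0,2)}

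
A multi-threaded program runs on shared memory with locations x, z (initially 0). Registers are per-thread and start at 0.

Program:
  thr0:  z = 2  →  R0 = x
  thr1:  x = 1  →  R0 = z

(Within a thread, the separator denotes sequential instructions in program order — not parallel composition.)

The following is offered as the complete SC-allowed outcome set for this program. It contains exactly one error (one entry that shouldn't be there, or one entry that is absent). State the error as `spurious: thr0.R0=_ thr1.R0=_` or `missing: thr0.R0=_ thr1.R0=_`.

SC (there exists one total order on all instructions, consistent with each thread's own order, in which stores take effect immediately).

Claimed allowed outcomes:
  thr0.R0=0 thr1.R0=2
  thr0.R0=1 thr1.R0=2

outcome vector order: (thr0.R0,thr1.R0)
SC: 3 outcomes — {02 10 12}
SC∖claimed = {10}

missing: thr0.R0=1 thr1.R0=0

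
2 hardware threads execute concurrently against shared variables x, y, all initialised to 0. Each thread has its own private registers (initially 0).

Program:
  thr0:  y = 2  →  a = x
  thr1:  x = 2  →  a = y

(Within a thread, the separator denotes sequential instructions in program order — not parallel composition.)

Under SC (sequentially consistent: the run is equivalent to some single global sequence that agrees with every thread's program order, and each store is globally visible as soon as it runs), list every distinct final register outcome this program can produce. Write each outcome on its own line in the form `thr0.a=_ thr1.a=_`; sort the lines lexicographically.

outcome vector order: (thr0.a,thr1.a)
|SC outcomes| = 3

thr0.a=0 thr1.a=2
thr0.a=2 thr1.a=0
thr0.a=2 thr1.a=2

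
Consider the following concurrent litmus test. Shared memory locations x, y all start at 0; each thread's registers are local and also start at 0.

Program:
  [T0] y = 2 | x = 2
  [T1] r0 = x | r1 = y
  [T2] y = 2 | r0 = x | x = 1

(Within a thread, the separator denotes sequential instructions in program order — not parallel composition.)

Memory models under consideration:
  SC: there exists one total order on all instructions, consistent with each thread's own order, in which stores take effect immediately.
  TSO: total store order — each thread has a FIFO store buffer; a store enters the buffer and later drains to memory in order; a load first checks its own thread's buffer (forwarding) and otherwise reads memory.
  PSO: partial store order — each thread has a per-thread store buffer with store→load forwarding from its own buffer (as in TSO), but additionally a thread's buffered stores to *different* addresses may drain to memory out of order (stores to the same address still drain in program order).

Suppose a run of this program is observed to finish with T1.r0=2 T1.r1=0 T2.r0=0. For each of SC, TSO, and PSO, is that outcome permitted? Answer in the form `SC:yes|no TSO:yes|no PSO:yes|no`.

SC:no TSO:no PSO:yes

outcome vector order: (T1.r0,T1.r1,T2.r0)
SC: 8 outcomes — {000; 002; 020; 022; 120; 122; 220; 222}
TSO: 8 outcomes — {000; 002; 020; 022; 120; 122; 220; 222}
PSO: 12 outcomes — {000; 002; 020; 022; 100; 102; 120; 122; 200; 202; 220; 222}
target 200 ∈ {PSO}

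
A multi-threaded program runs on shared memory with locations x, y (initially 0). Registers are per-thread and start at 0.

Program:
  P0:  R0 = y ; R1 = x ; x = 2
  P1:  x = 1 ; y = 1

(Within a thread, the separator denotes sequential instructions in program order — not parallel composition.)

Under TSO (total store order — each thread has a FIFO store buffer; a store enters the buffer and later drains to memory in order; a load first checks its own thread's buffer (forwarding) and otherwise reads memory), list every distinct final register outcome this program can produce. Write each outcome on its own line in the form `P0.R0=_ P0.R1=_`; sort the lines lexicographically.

outcome vector order: (P0.R0,P0.R1)
|TSO outcomes| = 3

P0.R0=0 P0.R1=0
P0.R0=0 P0.R1=1
P0.R0=1 P0.R1=1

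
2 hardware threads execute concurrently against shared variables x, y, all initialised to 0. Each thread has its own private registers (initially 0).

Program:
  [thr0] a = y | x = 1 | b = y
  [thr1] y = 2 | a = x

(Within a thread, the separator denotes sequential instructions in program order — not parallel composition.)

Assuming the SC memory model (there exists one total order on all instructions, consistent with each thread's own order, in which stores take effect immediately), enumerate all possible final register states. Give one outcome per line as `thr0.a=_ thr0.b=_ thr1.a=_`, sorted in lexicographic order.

outcome vector order: (thr0.a,thr0.b,thr1.a)
|SC outcomes| = 5

thr0.a=0 thr0.b=0 thr1.a=1
thr0.a=0 thr0.b=2 thr1.a=0
thr0.a=0 thr0.b=2 thr1.a=1
thr0.a=2 thr0.b=2 thr1.a=0
thr0.a=2 thr0.b=2 thr1.a=1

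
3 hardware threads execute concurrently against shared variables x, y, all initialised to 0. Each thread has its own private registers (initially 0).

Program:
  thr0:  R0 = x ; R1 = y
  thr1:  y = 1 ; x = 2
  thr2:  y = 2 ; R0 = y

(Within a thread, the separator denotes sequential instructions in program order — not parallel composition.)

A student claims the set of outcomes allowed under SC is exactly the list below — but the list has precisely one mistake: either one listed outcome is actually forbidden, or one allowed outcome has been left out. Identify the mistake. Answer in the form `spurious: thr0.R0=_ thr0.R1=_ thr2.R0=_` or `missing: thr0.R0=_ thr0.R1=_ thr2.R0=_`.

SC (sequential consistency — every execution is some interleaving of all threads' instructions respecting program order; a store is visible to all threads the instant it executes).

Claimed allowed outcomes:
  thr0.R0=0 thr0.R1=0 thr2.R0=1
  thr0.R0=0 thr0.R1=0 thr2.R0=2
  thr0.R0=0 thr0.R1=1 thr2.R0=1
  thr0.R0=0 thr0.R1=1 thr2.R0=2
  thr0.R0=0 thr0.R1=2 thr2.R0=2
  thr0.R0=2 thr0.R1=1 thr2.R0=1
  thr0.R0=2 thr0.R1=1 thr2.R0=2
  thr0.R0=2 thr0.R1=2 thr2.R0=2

outcome vector order: (thr0.R0,thr0.R1,thr2.R0)
SC (9): 0/0/1 0/0/2 0/1/1 0/1/2 0/2/1 0/2/2 2/1/1 2/1/2 2/2/2
SC∖claimed = {0/2/1}

missing: thr0.R0=0 thr0.R1=2 thr2.R0=1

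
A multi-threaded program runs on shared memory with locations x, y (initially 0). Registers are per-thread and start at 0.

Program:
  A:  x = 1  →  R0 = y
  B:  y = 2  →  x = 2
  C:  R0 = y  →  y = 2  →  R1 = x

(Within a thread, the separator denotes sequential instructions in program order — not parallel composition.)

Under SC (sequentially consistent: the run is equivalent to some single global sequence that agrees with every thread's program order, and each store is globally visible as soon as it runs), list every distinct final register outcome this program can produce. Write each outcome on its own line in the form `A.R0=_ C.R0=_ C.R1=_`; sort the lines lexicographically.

outcome vector order: (A.R0,C.R0,C.R1)
|SC outcomes| = 10

A.R0=0 C.R0=0 C.R1=1
A.R0=0 C.R0=0 C.R1=2
A.R0=0 C.R0=2 C.R1=1
A.R0=0 C.R0=2 C.R1=2
A.R0=2 C.R0=0 C.R1=0
A.R0=2 C.R0=0 C.R1=1
A.R0=2 C.R0=0 C.R1=2
A.R0=2 C.R0=2 C.R1=0
A.R0=2 C.R0=2 C.R1=1
A.R0=2 C.R0=2 C.R1=2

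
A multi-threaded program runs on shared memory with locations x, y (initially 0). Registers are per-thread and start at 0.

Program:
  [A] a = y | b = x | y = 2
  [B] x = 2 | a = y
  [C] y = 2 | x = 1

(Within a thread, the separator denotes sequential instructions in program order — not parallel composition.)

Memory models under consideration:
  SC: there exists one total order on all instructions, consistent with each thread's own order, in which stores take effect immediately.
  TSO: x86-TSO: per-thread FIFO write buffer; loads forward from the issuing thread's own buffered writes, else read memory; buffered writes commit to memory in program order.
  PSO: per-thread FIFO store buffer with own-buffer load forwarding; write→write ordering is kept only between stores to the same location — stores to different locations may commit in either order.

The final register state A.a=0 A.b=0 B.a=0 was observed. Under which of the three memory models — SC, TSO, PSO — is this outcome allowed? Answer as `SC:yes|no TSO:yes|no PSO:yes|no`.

SC:yes TSO:yes PSO:yes

outcome vector order: (A.a,A.b,B.a)
SC (11): (0,0,0), (0,0,2), (0,1,0), (0,1,2), (0,2,0), (0,2,2), (2,0,2), (2,1,0), (2,1,2), (2,2,0), (2,2,2)
TSO (12): (0,0,0), (0,0,2), (0,1,0), (0,1,2), (0,2,0), (0,2,2), (2,0,0), (2,0,2), (2,1,0), (2,1,2), (2,2,0), (2,2,2)
PSO (12): (0,0,0), (0,0,2), (0,1,0), (0,1,2), (0,2,0), (0,2,2), (2,0,0), (2,0,2), (2,1,0), (2,1,2), (2,2,0), (2,2,2)
target (0,0,0) ∈ {SC,TSO,PSO}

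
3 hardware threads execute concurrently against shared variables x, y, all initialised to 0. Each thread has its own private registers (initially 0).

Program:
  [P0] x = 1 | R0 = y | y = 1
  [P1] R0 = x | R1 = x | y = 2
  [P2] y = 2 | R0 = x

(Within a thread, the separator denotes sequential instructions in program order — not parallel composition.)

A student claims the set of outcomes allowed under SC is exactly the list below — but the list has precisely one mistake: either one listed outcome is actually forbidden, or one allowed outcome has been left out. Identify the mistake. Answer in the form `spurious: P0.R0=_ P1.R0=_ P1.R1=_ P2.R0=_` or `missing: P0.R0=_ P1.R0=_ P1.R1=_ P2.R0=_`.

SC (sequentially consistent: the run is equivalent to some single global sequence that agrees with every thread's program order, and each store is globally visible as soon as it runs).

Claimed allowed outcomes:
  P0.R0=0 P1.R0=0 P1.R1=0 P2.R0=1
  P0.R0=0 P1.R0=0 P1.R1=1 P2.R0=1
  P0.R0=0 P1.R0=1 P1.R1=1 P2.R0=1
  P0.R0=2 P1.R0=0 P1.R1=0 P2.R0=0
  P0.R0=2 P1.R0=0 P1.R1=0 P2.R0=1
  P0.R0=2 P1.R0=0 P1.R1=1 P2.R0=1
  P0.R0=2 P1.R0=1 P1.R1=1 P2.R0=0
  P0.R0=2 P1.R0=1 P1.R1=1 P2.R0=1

missing: P0.R0=2 P1.R0=0 P1.R1=1 P2.R0=0

outcome vector order: (P0.R0,P1.R0,P1.R1,P2.R0)
under SC → 0001 0011 0111 2000 2001 2010 2011 2110 2111
SC∖claimed = {2010}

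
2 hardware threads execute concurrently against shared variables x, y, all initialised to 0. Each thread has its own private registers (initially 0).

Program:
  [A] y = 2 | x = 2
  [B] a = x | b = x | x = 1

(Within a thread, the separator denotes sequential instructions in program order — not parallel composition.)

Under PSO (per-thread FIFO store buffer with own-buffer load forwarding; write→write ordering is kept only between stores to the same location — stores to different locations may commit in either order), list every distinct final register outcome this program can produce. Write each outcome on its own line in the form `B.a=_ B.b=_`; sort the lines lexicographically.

B.a=0 B.b=0
B.a=0 B.b=2
B.a=2 B.b=2

outcome vector order: (B.a,B.b)
|PSO outcomes| = 3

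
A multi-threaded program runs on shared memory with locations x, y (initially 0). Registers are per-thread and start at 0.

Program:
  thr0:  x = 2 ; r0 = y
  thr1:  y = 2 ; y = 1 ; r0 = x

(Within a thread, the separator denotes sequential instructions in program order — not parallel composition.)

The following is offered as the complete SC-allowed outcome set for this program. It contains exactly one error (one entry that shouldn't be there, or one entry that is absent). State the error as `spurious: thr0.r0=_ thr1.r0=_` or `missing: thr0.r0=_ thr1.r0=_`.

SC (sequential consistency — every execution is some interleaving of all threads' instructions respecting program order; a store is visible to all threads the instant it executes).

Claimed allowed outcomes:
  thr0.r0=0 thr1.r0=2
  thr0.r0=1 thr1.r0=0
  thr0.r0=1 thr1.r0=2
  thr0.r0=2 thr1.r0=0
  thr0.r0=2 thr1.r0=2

outcome vector order: (thr0.r0,thr1.r0)
SC: 4 outcomes — {02, 10, 12, 22}
claimed∖SC = {20}

spurious: thr0.r0=2 thr1.r0=0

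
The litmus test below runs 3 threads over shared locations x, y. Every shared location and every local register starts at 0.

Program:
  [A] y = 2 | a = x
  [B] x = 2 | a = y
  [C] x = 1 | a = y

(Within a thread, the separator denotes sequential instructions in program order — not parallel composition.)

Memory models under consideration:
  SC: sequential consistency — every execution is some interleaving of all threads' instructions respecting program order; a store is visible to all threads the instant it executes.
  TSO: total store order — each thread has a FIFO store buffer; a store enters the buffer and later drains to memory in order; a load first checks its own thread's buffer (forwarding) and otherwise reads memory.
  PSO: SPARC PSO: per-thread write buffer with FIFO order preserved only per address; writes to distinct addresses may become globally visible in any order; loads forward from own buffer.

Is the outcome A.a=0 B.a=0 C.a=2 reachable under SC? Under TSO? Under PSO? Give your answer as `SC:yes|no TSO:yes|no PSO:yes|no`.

SC:no TSO:yes PSO:yes

outcome vector order: (A.a,B.a,C.a)
under SC → (0,2,2), (1,0,0), (1,0,2), (1,2,0), (1,2,2), (2,0,0), (2,0,2), (2,2,0), (2,2,2)
under TSO → (0,0,0), (0,0,2), (0,2,0), (0,2,2), (1,0,0), (1,0,2), (1,2,0), (1,2,2), (2,0,0), (2,0,2), (2,2,0), (2,2,2)
under PSO → (0,0,0), (0,0,2), (0,2,0), (0,2,2), (1,0,0), (1,0,2), (1,2,0), (1,2,2), (2,0,0), (2,0,2), (2,2,0), (2,2,2)
target (0,0,2) ∈ {TSO,PSO}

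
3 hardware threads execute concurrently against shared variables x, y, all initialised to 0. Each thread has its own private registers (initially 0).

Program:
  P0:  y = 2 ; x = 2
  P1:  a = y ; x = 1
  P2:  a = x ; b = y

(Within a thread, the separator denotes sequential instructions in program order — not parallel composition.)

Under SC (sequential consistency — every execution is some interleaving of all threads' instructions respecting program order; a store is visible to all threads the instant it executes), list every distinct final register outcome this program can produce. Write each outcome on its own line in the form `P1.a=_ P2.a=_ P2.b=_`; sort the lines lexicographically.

P1.a=0 P2.a=0 P2.b=0
P1.a=0 P2.a=0 P2.b=2
P1.a=0 P2.a=1 P2.b=0
P1.a=0 P2.a=1 P2.b=2
P1.a=0 P2.a=2 P2.b=2
P1.a=2 P2.a=0 P2.b=0
P1.a=2 P2.a=0 P2.b=2
P1.a=2 P2.a=1 P2.b=2
P1.a=2 P2.a=2 P2.b=2

outcome vector order: (P1.a,P2.a,P2.b)
|SC outcomes| = 9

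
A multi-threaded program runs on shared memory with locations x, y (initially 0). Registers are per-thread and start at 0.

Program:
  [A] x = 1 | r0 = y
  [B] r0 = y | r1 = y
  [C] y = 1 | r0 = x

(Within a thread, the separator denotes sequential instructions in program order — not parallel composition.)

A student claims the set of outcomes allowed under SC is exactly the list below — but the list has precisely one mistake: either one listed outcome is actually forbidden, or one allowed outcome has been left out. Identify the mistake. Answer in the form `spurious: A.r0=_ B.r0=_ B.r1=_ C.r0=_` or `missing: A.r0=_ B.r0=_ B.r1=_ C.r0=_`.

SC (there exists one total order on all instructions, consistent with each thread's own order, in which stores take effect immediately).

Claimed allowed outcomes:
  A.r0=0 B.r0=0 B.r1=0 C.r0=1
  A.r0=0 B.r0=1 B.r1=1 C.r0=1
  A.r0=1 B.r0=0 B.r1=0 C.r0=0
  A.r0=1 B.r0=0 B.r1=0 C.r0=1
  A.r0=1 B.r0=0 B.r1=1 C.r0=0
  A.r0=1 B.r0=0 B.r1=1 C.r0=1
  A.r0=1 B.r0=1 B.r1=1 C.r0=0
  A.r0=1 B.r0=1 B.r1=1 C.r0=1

missing: A.r0=0 B.r0=0 B.r1=1 C.r0=1

outcome vector order: (A.r0,B.r0,B.r1,C.r0)
under SC → <0 0 0 1>; <0 0 1 1>; <0 1 1 1>; <1 0 0 0>; <1 0 0 1>; <1 0 1 0>; <1 0 1 1>; <1 1 1 0>; <1 1 1 1>
SC∖claimed = {<0 0 1 1>}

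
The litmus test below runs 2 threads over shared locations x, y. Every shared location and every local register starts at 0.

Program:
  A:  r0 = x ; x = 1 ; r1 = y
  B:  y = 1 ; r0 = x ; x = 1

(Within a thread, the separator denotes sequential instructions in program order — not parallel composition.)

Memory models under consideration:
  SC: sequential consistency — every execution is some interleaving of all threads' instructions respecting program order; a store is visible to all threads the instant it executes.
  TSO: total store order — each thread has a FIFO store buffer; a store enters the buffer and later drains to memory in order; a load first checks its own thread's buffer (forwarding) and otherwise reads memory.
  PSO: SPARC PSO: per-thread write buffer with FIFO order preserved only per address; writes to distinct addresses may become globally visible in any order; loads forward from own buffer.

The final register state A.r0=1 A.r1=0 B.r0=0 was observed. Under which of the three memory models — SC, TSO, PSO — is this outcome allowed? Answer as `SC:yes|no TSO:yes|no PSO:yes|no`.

outcome vector order: (A.r0,A.r1,B.r0)
[SC] allowed = {(0,0,1), (0,1,0), (0,1,1), (1,1,0)}
[TSO] allowed = {(0,0,0), (0,0,1), (0,1,0), (0,1,1), (1,1,0)}
[PSO] allowed = {(0,0,0), (0,0,1), (0,1,0), (0,1,1), (1,0,0), (1,1,0)}
target (1,0,0) ∈ {PSO}

SC:no TSO:no PSO:yes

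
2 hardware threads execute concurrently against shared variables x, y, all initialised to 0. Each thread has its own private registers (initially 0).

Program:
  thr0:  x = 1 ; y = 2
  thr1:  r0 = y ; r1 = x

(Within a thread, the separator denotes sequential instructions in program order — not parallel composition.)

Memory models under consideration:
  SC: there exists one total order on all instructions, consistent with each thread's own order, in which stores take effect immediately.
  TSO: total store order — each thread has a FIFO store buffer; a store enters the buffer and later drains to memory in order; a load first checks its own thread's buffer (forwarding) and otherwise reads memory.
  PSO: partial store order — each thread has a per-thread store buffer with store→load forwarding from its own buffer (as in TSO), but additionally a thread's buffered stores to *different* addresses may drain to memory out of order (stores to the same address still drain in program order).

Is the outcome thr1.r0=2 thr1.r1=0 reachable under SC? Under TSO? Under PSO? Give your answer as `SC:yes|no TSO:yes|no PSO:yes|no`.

outcome vector order: (thr1.r0,thr1.r1)
[SC] allowed = {00, 01, 21}
[TSO] allowed = {00, 01, 21}
[PSO] allowed = {00, 01, 20, 21}
target 20 ∈ {PSO}

SC:no TSO:no PSO:yes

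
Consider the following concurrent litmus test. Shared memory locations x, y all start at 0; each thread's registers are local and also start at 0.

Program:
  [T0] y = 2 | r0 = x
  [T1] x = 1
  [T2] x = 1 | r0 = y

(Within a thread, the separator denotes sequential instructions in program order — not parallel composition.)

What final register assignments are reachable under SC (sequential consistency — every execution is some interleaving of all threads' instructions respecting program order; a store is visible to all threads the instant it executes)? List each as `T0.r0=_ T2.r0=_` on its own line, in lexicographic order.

T0.r0=0 T2.r0=2
T0.r0=1 T2.r0=0
T0.r0=1 T2.r0=2

outcome vector order: (T0.r0,T2.r0)
|SC outcomes| = 3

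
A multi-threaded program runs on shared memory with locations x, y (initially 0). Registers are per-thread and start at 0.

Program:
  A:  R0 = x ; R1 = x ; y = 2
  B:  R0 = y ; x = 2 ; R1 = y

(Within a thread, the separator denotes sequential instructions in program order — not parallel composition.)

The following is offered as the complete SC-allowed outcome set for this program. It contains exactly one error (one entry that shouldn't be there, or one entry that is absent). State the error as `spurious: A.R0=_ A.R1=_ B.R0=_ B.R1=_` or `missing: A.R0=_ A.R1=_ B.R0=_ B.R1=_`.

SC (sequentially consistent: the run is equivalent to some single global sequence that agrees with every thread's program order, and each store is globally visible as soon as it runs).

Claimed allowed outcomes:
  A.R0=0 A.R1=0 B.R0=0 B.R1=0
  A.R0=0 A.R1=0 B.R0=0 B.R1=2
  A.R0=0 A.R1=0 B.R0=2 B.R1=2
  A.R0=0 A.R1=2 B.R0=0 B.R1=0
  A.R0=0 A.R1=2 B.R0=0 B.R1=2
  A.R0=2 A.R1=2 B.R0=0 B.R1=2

outcome vector order: (A.R0,A.R1,B.R0,B.R1)
SC (7): 0/0/0/0 0/0/0/2 0/0/2/2 0/2/0/0 0/2/0/2 2/2/0/0 2/2/0/2
SC∖claimed = {2/2/0/0}

missing: A.R0=2 A.R1=2 B.R0=0 B.R1=0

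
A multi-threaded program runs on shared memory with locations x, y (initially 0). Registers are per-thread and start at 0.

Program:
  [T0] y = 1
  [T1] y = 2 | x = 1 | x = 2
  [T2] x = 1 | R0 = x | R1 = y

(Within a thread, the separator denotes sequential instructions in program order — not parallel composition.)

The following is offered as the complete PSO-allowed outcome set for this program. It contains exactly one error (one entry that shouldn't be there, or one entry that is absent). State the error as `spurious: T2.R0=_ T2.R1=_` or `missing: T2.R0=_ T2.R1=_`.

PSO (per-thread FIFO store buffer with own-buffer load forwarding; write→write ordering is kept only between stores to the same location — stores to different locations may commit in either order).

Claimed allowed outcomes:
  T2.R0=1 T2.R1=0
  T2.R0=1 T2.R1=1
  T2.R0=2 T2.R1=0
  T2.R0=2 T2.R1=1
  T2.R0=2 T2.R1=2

outcome vector order: (T2.R0,T2.R1)
under PSO → 10; 11; 12; 20; 21; 22
PSO∖claimed = {12}

missing: T2.R0=1 T2.R1=2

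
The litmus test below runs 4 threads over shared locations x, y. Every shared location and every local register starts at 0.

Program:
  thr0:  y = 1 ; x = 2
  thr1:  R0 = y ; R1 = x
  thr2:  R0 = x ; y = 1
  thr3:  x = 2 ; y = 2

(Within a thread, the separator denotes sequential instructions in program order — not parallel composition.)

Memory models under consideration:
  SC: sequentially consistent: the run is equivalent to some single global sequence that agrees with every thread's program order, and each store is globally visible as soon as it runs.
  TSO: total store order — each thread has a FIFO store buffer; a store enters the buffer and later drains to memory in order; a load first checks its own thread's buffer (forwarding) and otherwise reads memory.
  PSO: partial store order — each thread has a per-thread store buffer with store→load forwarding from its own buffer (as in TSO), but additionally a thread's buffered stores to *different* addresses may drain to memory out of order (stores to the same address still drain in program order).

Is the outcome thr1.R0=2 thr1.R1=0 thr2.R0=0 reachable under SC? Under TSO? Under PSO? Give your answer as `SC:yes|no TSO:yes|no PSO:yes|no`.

SC:no TSO:no PSO:yes

outcome vector order: (thr1.R0,thr1.R1,thr2.R0)
[SC] allowed = {0/0/0, 0/0/2, 0/2/0, 0/2/2, 1/0/0, 1/0/2, 1/2/0, 1/2/2, 2/2/0, 2/2/2}
[TSO] allowed = {0/0/0, 0/0/2, 0/2/0, 0/2/2, 1/0/0, 1/0/2, 1/2/0, 1/2/2, 2/2/0, 2/2/2}
[PSO] allowed = {0/0/0, 0/0/2, 0/2/0, 0/2/2, 1/0/0, 1/0/2, 1/2/0, 1/2/2, 2/0/0, 2/0/2, 2/2/0, 2/2/2}
target 2/0/0 ∈ {PSO}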